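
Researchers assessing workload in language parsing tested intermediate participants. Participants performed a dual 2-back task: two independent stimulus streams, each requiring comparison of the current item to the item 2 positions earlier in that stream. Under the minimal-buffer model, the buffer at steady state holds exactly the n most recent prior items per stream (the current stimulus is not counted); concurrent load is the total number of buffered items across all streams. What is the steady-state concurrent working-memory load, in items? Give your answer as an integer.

4

Each stream's buffer holds its 2 most recent prior items.
Two independent streams: 2 × 2 = 4 buffered items at steady state.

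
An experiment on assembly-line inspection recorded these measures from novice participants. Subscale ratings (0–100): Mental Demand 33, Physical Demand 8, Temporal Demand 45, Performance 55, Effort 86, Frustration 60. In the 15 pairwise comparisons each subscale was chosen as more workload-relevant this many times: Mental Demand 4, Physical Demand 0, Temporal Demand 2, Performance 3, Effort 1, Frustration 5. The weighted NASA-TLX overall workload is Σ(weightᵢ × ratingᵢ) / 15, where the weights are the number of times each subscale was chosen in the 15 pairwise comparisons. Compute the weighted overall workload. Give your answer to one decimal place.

The tallies are the weights (they sum to 15).
Weighted sum = 4·33 + 0·8 + 2·45 + 3·55 + 1·86 + 5·60
            = 132 + 0 + 90 + 165 + 86 + 300 = 773.
Overall workload = 773 / 15 = 51.5333 ≈ 51.5.

51.5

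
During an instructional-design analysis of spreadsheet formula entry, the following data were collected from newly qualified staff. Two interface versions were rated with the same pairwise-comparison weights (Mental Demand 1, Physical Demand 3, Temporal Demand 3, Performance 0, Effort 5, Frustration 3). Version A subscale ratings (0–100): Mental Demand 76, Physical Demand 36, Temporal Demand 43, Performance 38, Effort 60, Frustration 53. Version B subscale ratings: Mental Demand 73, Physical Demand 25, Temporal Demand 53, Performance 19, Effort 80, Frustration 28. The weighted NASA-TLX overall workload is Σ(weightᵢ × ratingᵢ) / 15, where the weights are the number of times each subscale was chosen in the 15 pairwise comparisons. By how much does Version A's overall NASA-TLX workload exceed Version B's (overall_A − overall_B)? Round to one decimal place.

-1.3

Version A weighted sum = 1·76 + 3·36 + 3·43 + 0·38 + 5·60 + 3·53 = 76 + 108 + 129 + 0 + 300 + 159 = 772; overall_A = 772/15 = 51.4667.
Version B weighted sum = 1·73 + 3·25 + 3·53 + 0·19 + 5·80 + 3·28 = 73 + 75 + 159 + 0 + 400 + 84 = 791; overall_B = 791/15 = 52.7333.
Difference = 51.4667 − 52.7333 = -1.2666 ≈ -1.3.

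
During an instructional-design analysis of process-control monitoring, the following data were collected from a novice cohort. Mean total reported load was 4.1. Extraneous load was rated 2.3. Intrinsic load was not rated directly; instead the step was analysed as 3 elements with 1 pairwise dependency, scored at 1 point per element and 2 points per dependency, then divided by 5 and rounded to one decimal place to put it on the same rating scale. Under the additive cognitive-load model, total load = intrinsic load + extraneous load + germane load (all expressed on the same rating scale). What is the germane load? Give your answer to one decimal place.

Intrinsic (element-interactivity): (3 × 1 + 1 × 2) / 5 = 5 / 5 = 1.0000 → 1.0.
germane load = total − intrinsic − extraneous
             = 4.1 − 1.0 − 2.3 = 0.8.

0.8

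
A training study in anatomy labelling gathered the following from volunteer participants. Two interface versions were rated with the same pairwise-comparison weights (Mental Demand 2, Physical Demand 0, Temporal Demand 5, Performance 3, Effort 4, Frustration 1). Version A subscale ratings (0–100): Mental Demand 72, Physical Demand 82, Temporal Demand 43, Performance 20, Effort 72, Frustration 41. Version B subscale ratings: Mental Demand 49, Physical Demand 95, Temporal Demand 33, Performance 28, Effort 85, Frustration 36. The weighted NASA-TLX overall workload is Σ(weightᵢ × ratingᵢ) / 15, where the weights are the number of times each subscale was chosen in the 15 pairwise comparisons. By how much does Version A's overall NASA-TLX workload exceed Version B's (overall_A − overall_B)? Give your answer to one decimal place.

1.7

Version A weighted sum = 2·72 + 0·82 + 5·43 + 3·20 + 4·72 + 1·41 = 144 + 0 + 215 + 60 + 288 + 41 = 748; overall_A = 748/15 = 49.8667.
Version B weighted sum = 2·49 + 0·95 + 5·33 + 3·28 + 4·85 + 1·36 = 98 + 0 + 165 + 84 + 340 + 36 = 723; overall_B = 723/15 = 48.2000.
Difference = 49.8667 − 48.2000 = 1.6667 ≈ 1.7.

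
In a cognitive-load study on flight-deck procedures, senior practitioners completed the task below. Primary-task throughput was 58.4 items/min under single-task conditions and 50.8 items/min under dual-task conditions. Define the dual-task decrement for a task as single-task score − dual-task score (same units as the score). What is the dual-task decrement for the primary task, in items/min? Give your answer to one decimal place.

Decrement = 58.4 − 50.8 = 7.6000 items/min ≈ 7.6 items/min.

7.6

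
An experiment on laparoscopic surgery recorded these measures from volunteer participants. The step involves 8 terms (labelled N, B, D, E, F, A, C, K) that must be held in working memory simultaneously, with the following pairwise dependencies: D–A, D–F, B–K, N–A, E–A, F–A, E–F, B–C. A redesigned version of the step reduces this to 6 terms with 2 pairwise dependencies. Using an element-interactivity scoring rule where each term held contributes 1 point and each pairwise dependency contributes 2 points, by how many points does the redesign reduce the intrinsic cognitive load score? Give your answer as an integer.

Original: 8 × 1 + 8 × 2 = 8 + 16 = 24.
Redesigned: 6 × 1 + 2 × 2 = 6 + 4 = 10.
Reduction = 24 − 10 = 14.

14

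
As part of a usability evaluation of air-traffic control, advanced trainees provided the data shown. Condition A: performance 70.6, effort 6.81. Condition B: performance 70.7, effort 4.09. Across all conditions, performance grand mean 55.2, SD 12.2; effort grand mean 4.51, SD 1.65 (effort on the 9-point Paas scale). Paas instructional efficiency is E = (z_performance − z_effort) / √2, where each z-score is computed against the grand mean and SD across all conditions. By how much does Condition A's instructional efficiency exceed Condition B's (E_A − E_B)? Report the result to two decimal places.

-1.17

Condition A: z_P = (70.6 − 55.2)/12.2 = 1.2623; z_E = (6.81 − 4.51)/1.65 = 1.3939; E_A = (1.2623 − 1.3939)/√2 = -0.0931.
Condition B: z_P = (70.7 − 55.2)/12.2 = 1.2705; z_E = (4.09 − 4.51)/1.65 = -0.2545; E_B = (1.2705 − (-0.2545))/√2 = 1.0783.
E_A − E_B = -0.0931 − 1.0783 = -1.1714 ≈ -1.17.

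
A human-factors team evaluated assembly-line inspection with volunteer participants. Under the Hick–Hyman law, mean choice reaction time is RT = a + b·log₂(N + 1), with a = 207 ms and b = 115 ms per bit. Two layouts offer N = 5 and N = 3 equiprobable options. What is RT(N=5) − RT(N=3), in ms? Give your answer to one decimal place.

67.3

RT(5) = 207 + 115·log₂(6) = 207 + 115·2.5850 = 504.2750 ms.
RT(3) = 207 + 115·log₂(4) = 207 + 115·2.0000 = 437.0000 ms.
Difference = 504.2750 − 437.0000 = 67.2750 ≈ 67.3 ms.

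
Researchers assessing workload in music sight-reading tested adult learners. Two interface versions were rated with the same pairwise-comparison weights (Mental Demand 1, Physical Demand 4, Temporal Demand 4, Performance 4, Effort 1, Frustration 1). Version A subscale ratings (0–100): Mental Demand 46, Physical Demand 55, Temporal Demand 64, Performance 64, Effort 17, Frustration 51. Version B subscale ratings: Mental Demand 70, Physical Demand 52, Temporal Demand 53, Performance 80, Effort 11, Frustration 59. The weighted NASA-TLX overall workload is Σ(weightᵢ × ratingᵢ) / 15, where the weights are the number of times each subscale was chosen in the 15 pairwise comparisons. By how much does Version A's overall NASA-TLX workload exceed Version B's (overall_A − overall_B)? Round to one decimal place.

Version A weighted sum = 1·46 + 4·55 + 4·64 + 4·64 + 1·17 + 1·51 = 46 + 220 + 256 + 256 + 17 + 51 = 846; overall_A = 846/15 = 56.4000.
Version B weighted sum = 1·70 + 4·52 + 4·53 + 4·80 + 1·11 + 1·59 = 70 + 208 + 212 + 320 + 11 + 59 = 880; overall_B = 880/15 = 58.6667.
Difference = 56.4000 − 58.6667 = -2.2667 ≈ -2.3.

-2.3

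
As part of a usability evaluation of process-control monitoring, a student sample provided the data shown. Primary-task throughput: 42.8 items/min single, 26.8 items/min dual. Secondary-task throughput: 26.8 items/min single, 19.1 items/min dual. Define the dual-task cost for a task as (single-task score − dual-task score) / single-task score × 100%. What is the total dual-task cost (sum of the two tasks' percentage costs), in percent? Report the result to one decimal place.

Primary cost = (42.8 − 26.8) / 42.8 × 100% = 37.3832%.
Secondary cost = (26.8 − 19.1) / 26.8 × 100% = 28.7313%.
Total = 37.3832% + 28.7313% = 66.1145% ≈ 66.1%.

66.1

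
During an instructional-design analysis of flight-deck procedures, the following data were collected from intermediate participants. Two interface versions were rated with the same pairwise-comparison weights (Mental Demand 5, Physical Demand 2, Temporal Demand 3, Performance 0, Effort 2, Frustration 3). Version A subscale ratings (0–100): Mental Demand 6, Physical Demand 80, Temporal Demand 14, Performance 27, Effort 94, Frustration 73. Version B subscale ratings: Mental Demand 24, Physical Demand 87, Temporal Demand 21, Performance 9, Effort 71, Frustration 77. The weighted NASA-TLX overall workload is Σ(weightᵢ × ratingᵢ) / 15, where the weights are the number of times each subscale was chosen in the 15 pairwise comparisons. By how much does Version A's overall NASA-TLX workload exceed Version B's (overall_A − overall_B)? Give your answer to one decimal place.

Version A weighted sum = 5·6 + 2·80 + 3·14 + 0·27 + 2·94 + 3·73 = 30 + 160 + 42 + 0 + 188 + 219 = 639; overall_A = 639/15 = 42.6000.
Version B weighted sum = 5·24 + 2·87 + 3·21 + 0·9 + 2·71 + 3·77 = 120 + 174 + 63 + 0 + 142 + 231 = 730; overall_B = 730/15 = 48.6667.
Difference = 42.6000 − 48.6667 = -6.0667 ≈ -6.1.

-6.1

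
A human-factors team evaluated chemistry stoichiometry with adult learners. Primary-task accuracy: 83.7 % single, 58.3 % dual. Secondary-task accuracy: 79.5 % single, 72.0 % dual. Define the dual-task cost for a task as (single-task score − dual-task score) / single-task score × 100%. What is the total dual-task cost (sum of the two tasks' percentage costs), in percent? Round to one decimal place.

39.8

Primary cost = (83.7 − 58.3) / 83.7 × 100% = 30.3465%.
Secondary cost = (79.5 − 72.0) / 79.5 × 100% = 9.4340%.
Total = 30.3465% + 9.4340% = 39.7805% ≈ 39.8%.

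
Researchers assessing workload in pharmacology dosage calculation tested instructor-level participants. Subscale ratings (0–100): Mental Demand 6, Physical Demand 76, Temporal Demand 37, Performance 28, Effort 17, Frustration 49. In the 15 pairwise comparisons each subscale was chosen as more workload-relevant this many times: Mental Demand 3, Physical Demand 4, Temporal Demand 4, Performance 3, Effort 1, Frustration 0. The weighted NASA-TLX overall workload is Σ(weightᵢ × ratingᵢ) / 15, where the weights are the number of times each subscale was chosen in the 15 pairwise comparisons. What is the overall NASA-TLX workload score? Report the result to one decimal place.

38.1

The tallies are the weights (they sum to 15).
Weighted sum = 3·6 + 4·76 + 4·37 + 3·28 + 1·17 + 0·49
            = 18 + 304 + 148 + 84 + 17 + 0 = 571.
Overall workload = 571 / 15 = 38.0667 ≈ 38.1.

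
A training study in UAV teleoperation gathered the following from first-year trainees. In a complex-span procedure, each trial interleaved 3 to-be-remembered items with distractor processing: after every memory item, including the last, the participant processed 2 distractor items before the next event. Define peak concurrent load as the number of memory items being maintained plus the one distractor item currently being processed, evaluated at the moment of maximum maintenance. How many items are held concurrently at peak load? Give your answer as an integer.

4

Maintenance is greatest during the distractor(s) after memory item 3: all 3 memory items are being held.
One distractor item is concurrently being processed.
Peak concurrent load = 3 + 1 = 4 items.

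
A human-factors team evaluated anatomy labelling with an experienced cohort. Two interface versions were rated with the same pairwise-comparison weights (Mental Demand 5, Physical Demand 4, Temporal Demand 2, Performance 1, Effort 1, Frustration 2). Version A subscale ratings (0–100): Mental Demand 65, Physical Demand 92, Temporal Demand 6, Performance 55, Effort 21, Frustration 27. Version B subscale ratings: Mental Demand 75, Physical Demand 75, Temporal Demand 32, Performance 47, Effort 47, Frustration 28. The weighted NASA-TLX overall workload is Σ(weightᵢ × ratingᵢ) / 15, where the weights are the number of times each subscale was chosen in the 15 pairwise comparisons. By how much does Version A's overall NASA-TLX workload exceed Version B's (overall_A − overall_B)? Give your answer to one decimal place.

Version A weighted sum = 5·65 + 4·92 + 2·6 + 1·55 + 1·21 + 2·27 = 325 + 368 + 12 + 55 + 21 + 54 = 835; overall_A = 835/15 = 55.6667.
Version B weighted sum = 5·75 + 4·75 + 2·32 + 1·47 + 1·47 + 2·28 = 375 + 300 + 64 + 47 + 47 + 56 = 889; overall_B = 889/15 = 59.2667.
Difference = 55.6667 − 59.2667 = -3.6000 ≈ -3.6.

-3.6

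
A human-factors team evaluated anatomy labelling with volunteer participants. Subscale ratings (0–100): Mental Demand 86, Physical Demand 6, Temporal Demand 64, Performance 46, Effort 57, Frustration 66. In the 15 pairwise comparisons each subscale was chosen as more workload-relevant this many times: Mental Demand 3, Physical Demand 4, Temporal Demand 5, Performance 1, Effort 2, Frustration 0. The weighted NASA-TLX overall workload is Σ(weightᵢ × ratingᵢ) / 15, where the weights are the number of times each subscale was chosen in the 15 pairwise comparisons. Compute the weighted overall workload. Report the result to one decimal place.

50.8

The tallies are the weights (they sum to 15).
Weighted sum = 3·86 + 4·6 + 5·64 + 1·46 + 2·57 + 0·66
            = 258 + 24 + 320 + 46 + 114 + 0 = 762.
Overall workload = 762 / 15 = 50.8000 ≈ 50.8.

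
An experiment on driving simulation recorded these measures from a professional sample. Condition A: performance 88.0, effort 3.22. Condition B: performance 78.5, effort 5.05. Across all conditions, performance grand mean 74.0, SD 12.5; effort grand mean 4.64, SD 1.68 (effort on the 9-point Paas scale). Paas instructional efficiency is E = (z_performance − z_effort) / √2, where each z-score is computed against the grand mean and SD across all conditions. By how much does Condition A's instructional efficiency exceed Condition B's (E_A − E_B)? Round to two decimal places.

Condition A: z_P = (88.0 − 74.0)/12.5 = 1.1200; z_E = (3.22 − 4.64)/1.68 = -0.8452; E_A = (1.1200 − (-0.8452))/√2 = 1.3896.
Condition B: z_P = (78.5 − 74.0)/12.5 = 0.3600; z_E = (5.05 − 4.64)/1.68 = 0.2440; E_B = (0.3600 − 0.2440)/√2 = 0.0820.
E_A − E_B = 1.3896 − 0.0820 = 1.3076 ≈ 1.31.

1.31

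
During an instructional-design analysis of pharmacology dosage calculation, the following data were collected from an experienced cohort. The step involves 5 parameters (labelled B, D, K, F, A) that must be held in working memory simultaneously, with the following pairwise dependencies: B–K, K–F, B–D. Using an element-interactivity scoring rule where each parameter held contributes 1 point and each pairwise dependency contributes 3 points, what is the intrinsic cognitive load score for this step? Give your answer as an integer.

Count of parameters held simultaneously: 5.
Count of pairwise dependencies listed: 3.
Element contribution: 5 × 1 = 5.
Interaction contribution: 3 × 3 = 9.
Intrinsic load = 5 + 9 = 14.

14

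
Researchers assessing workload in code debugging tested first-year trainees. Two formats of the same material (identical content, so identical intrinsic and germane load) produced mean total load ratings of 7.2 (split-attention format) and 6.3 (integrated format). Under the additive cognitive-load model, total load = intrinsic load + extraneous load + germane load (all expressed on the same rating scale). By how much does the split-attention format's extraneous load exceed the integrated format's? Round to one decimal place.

0.9

Intrinsic and germane load are equal across formats, so the difference in total load equals the difference in extraneous load.
Extraneous-load difference = 7.2 − 6.3 = 0.9.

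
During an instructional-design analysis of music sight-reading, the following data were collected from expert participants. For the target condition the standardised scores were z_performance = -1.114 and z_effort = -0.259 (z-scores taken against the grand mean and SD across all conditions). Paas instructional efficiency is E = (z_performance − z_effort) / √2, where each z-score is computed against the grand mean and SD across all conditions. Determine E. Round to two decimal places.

-0.60

z_P − z_E = -1.114 − (-0.259) = -0.8550.
E = -0.8550 / √2 = -0.8550 / 1.41421 = -0.6046 ≈ -0.60.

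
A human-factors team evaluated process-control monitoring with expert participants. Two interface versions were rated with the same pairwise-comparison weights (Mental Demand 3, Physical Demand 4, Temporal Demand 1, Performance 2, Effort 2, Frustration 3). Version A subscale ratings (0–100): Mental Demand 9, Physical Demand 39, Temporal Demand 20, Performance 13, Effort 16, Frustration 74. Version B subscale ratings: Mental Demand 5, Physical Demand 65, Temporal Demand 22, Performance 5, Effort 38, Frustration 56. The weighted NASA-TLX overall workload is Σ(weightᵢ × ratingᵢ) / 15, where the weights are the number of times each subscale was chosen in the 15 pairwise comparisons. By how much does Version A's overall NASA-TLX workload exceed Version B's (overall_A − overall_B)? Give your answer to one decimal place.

-4.5

Version A weighted sum = 3·9 + 4·39 + 1·20 + 2·13 + 2·16 + 3·74 = 27 + 156 + 20 + 26 + 32 + 222 = 483; overall_A = 483/15 = 32.2000.
Version B weighted sum = 3·5 + 4·65 + 1·22 + 2·5 + 2·38 + 3·56 = 15 + 260 + 22 + 10 + 76 + 168 = 551; overall_B = 551/15 = 36.7333.
Difference = 32.2000 − 36.7333 = -4.5333 ≈ -4.5.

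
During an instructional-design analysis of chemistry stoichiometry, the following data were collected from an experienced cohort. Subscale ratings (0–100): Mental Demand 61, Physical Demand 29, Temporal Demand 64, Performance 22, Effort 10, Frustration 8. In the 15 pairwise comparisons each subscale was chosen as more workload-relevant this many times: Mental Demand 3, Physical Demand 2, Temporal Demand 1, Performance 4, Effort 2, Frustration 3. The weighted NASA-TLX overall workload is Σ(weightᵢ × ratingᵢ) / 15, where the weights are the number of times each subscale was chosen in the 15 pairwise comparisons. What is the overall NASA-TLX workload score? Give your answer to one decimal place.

The tallies are the weights (they sum to 15).
Weighted sum = 3·61 + 2·29 + 1·64 + 4·22 + 2·10 + 3·8
            = 183 + 58 + 64 + 88 + 20 + 24 = 437.
Overall workload = 437 / 15 = 29.1333 ≈ 29.1.

29.1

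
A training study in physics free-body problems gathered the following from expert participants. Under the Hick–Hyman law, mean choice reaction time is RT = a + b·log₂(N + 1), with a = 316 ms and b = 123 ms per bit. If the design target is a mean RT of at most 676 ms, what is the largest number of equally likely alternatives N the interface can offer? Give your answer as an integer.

6

Set 316 + 123·log₂(N + 1) ≤ 676.
log₂(N + 1) ≤ (676 − 316) / 123 = 2.9268.
N + 1 ≤ 2^2.9268 = 7.6042.
N ≤ 6.6042, so the largest integer N is 6.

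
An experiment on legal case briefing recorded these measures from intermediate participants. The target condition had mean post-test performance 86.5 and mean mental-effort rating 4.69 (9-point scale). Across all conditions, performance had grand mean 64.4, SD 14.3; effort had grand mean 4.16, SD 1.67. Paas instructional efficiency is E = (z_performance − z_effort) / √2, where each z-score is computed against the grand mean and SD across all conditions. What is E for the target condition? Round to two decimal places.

z_performance = (86.5 − 64.4) / 14.3 = 22.1000 / 14.3 = 1.5455.
z_effort = (4.69 − 4.16) / 1.67 = 0.5300 / 1.67 = 0.3174.
z_P − z_E = 1.5455 − 0.3174 = 1.2281.
E = 1.2281 / √2 = 1.2281 / 1.41421 = 0.8684 ≈ 0.87.

0.87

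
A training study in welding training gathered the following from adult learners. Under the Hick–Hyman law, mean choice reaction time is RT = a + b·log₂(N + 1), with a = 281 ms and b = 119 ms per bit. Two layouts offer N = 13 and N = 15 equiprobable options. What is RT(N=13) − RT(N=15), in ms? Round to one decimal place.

RT(13) = 281 + 119·log₂(14) = 281 + 119·3.8074 = 734.0806 ms.
RT(15) = 281 + 119·log₂(16) = 281 + 119·4.0000 = 757.0000 ms.
Difference = 734.0806 − 757.0000 = -22.9194 ≈ -22.9 ms.

-22.9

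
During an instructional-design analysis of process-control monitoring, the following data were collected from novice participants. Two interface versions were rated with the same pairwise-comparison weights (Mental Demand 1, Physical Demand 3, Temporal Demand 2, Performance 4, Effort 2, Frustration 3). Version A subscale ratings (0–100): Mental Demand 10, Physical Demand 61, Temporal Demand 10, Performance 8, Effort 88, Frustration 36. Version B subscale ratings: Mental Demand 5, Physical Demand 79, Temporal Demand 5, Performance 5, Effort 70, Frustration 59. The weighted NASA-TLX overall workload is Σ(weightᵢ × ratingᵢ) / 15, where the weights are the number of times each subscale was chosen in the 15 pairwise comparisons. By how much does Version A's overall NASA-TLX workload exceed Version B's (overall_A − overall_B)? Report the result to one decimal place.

-4.0

Version A weighted sum = 1·10 + 3·61 + 2·10 + 4·8 + 2·88 + 3·36 = 10 + 183 + 20 + 32 + 176 + 108 = 529; overall_A = 529/15 = 35.2667.
Version B weighted sum = 1·5 + 3·79 + 2·5 + 4·5 + 2·70 + 3·59 = 5 + 237 + 10 + 20 + 140 + 177 = 589; overall_B = 589/15 = 39.2667.
Difference = 35.2667 − 39.2667 = -4.0000 ≈ -4.0.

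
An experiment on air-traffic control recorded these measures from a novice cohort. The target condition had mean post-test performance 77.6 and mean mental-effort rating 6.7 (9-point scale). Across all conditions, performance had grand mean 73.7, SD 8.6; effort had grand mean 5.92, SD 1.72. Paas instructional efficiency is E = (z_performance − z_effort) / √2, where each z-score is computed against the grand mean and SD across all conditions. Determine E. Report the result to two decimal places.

z_performance = (77.6 − 73.7) / 8.6 = 3.9000 / 8.6 = 0.4535.
z_effort = (6.7 − 5.92) / 1.72 = 0.7800 / 1.72 = 0.4535.
z_P − z_E = 0.4535 − 0.4535 = 0.0000.
E = 0.0000 / √2 = 0.0000 / 1.41421 = 0.0000 ≈ 0.00.

0.00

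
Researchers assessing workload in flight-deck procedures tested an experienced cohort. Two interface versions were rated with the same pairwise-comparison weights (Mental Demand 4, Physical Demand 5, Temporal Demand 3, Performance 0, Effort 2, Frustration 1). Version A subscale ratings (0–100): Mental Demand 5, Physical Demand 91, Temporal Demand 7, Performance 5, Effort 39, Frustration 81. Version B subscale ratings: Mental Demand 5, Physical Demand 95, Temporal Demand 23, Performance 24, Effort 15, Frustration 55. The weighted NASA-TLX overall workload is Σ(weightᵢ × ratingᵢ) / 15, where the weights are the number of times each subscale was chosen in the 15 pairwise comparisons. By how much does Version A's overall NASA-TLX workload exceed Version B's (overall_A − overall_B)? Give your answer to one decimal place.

Version A weighted sum = 4·5 + 5·91 + 3·7 + 0·5 + 2·39 + 1·81 = 20 + 455 + 21 + 0 + 78 + 81 = 655; overall_A = 655/15 = 43.6667.
Version B weighted sum = 4·5 + 5·95 + 3·23 + 0·24 + 2·15 + 1·55 = 20 + 475 + 69 + 0 + 30 + 55 = 649; overall_B = 649/15 = 43.2667.
Difference = 43.6667 − 43.2667 = 0.4000 ≈ 0.4.

0.4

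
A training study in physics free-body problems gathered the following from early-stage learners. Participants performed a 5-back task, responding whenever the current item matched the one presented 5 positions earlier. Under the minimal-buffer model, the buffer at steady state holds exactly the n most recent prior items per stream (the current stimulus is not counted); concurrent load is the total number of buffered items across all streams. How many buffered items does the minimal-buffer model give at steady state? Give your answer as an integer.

The buffer holds the 5 most recent prior items.
Steady-state concurrent load = 5 items.

5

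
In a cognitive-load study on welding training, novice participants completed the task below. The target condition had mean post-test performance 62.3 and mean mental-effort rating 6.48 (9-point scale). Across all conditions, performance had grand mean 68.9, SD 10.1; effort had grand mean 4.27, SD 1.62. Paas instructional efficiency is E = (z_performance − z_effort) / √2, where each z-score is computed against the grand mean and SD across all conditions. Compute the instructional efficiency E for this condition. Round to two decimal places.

-1.43

z_performance = (62.3 − 68.9) / 10.1 = -6.6000 / 10.1 = -0.6535.
z_effort = (6.48 − 4.27) / 1.62 = 2.2100 / 1.62 = 1.3642.
z_P − z_E = -0.6535 − 1.3642 = -2.0177.
E = -2.0177 / √2 = -2.0177 / 1.41421 = -1.4267 ≈ -1.43.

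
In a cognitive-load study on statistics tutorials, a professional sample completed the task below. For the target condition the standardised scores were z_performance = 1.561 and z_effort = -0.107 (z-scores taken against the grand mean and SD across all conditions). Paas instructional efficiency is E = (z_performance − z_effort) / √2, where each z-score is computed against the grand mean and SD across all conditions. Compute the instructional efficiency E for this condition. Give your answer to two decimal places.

1.18

z_P − z_E = 1.561 − (-0.107) = 1.6680.
E = 1.6680 / √2 = 1.6680 / 1.41421 = 1.1795 ≈ 1.18.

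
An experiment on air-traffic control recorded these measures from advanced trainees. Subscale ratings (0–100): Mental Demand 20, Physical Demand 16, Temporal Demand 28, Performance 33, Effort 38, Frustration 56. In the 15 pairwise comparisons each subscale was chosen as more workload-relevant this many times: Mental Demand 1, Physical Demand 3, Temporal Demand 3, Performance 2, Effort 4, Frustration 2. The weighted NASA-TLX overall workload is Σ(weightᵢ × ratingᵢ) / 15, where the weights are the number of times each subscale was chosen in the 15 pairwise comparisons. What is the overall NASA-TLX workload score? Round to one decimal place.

32.1

The tallies are the weights (they sum to 15).
Weighted sum = 1·20 + 3·16 + 3·28 + 2·33 + 4·38 + 2·56
            = 20 + 48 + 84 + 66 + 152 + 112 = 482.
Overall workload = 482 / 15 = 32.1333 ≈ 32.1.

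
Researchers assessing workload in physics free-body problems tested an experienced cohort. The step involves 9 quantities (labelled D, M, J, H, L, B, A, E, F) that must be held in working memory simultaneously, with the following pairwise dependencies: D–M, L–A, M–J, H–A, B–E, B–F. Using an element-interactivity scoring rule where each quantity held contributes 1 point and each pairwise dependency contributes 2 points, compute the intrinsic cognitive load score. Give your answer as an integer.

21

Count of quantities held simultaneously: 9.
Count of pairwise dependencies listed: 6.
Element contribution: 9 × 1 = 9.
Interaction contribution: 6 × 2 = 12.
Intrinsic load = 9 + 12 = 21.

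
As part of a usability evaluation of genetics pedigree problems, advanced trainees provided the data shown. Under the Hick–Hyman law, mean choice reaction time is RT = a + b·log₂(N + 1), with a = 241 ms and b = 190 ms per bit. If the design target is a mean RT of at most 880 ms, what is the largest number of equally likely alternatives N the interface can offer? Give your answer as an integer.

Set 241 + 190·log₂(N + 1) ≤ 880.
log₂(N + 1) ≤ (880 − 241) / 190 = 3.3632.
N + 1 ≤ 2^3.3632 = 10.2902.
N ≤ 9.2902, so the largest integer N is 9.

9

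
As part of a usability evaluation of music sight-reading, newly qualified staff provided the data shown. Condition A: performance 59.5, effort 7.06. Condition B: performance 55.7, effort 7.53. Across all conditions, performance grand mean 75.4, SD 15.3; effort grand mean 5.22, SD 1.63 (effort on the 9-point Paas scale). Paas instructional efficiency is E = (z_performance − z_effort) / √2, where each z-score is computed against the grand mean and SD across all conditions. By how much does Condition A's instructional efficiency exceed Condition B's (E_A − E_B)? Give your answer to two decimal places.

Condition A: z_P = (59.5 − 75.4)/15.3 = -1.0392; z_E = (7.06 − 5.22)/1.63 = 1.1288; E_A = (-1.0392 − 1.1288)/√2 = -1.5330.
Condition B: z_P = (55.7 − 75.4)/15.3 = -1.2876; z_E = (7.53 − 5.22)/1.63 = 1.4172; E_B = (-1.2876 − 1.4172)/√2 = -1.9126.
E_A − E_B = -1.5330 − (-1.9126) = 0.3796 ≈ 0.38.

0.38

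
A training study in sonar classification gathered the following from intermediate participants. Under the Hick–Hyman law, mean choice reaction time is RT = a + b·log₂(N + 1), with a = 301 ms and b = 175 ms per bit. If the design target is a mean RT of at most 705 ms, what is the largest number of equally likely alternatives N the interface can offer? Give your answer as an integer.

3

Set 301 + 175·log₂(N + 1) ≤ 705.
log₂(N + 1) ≤ (705 − 301) / 175 = 2.3086.
N + 1 ≤ 2^2.3086 = 4.9540.
N ≤ 3.9540, so the largest integer N is 3.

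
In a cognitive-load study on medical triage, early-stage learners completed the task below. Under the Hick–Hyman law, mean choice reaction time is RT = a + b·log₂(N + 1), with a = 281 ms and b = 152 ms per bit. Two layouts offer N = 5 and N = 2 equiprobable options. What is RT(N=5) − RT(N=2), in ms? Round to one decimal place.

RT(5) = 281 + 152·log₂(6) = 281 + 152·2.5850 = 673.9200 ms.
RT(2) = 281 + 152·log₂(3) = 281 + 152·1.5850 = 521.9200 ms.
Difference = 673.9200 − 521.9200 = 152.0000 ≈ 152.0 ms.

152.0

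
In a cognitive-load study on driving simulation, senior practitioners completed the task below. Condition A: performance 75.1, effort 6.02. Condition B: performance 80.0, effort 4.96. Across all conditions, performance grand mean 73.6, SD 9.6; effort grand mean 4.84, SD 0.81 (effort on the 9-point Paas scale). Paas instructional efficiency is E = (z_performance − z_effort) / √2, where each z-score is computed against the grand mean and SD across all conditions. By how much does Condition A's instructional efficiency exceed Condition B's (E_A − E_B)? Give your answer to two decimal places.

Condition A: z_P = (75.1 − 73.6)/9.6 = 0.1562; z_E = (6.02 − 4.84)/0.81 = 1.4568; E_A = (0.1562 − 1.4568)/√2 = -0.9197.
Condition B: z_P = (80.0 − 73.6)/9.6 = 0.6667; z_E = (4.96 − 4.84)/0.81 = 0.1481; E_B = (0.6667 − 0.1481)/√2 = 0.3667.
E_A − E_B = -0.9197 − 0.3667 = -1.2864 ≈ -1.29.

-1.29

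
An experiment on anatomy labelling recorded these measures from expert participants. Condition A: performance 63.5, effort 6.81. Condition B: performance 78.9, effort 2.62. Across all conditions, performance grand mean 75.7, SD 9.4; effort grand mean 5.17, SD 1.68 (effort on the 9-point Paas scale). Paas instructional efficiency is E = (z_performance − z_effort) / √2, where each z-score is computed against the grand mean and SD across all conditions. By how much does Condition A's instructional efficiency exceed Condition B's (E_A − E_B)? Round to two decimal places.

Condition A: z_P = (63.5 − 75.7)/9.4 = -1.2979; z_E = (6.81 − 5.17)/1.68 = 0.9762; E_A = (-1.2979 − 0.9762)/√2 = -1.6080.
Condition B: z_P = (78.9 − 75.7)/9.4 = 0.3404; z_E = (2.62 − 5.17)/1.68 = -1.5179; E_B = (0.3404 − (-1.5179))/√2 = 1.3140.
E_A − E_B = -1.6080 − 1.3140 = -2.9220 ≈ -2.92.

-2.92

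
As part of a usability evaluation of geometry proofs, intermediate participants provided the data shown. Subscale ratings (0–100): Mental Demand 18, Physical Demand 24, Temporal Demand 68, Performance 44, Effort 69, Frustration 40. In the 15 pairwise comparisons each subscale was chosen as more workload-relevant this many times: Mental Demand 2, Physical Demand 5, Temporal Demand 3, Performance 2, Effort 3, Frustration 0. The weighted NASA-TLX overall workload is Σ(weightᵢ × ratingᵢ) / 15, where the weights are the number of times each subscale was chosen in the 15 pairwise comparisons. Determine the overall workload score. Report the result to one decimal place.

The tallies are the weights (they sum to 15).
Weighted sum = 2·18 + 5·24 + 3·68 + 2·44 + 3·69 + 0·40
            = 36 + 120 + 204 + 88 + 207 + 0 = 655.
Overall workload = 655 / 15 = 43.6667 ≈ 43.7.

43.7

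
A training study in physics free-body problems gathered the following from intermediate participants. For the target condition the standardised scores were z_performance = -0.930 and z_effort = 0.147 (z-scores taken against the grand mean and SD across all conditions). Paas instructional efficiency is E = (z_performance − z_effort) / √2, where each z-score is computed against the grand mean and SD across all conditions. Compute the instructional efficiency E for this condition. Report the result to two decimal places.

-0.76

z_P − z_E = -0.930 − 0.147 = -1.0770.
E = -1.0770 / √2 = -1.0770 / 1.41421 = -0.7616 ≈ -0.76.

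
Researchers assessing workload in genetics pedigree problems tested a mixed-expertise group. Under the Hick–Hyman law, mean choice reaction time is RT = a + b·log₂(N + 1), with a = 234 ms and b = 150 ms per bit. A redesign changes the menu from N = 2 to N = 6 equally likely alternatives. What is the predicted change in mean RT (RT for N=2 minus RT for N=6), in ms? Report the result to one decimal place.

RT(2) = 234 + 150·log₂(3) = 234 + 150·1.5850 = 471.7500 ms.
RT(6) = 234 + 150·log₂(7) = 234 + 150·2.8074 = 655.1100 ms.
Difference = 471.7500 − 655.1100 = -183.3600 ≈ -183.4 ms.

-183.4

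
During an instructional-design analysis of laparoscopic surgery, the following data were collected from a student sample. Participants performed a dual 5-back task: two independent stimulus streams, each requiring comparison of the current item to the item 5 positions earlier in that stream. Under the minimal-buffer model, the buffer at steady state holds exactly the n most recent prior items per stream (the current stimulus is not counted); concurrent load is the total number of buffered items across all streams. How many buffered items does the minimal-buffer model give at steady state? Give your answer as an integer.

Each stream's buffer holds its 5 most recent prior items.
Two independent streams: 2 × 5 = 10 buffered items at steady state.

10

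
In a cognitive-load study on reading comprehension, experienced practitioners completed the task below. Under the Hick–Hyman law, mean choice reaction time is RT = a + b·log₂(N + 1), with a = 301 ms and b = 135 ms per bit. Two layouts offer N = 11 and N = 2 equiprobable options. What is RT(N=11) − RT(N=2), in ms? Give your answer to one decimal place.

270.0

RT(11) = 301 + 135·log₂(12) = 301 + 135·3.5850 = 784.9750 ms.
RT(2) = 301 + 135·log₂(3) = 301 + 135·1.5850 = 514.9750 ms.
Difference = 784.9750 − 514.9750 = 270.0000 ≈ 270.0 ms.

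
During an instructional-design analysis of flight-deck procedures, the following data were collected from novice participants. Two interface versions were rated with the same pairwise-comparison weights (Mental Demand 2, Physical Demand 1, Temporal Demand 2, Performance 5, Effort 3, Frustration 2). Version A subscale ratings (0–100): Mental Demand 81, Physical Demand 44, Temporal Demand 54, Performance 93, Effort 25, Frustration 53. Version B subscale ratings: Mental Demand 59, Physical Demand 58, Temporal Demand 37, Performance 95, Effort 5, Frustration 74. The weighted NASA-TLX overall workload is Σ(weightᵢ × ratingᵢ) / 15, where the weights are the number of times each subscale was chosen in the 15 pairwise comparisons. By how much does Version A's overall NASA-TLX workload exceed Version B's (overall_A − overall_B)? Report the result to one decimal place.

Version A weighted sum = 2·81 + 1·44 + 2·54 + 5·93 + 3·25 + 2·53 = 162 + 44 + 108 + 465 + 75 + 106 = 960; overall_A = 960/15 = 64.0000.
Version B weighted sum = 2·59 + 1·58 + 2·37 + 5·95 + 3·5 + 2·74 = 118 + 58 + 74 + 475 + 15 + 148 = 888; overall_B = 888/15 = 59.2000.
Difference = 64.0000 − 59.2000 = 4.8000 ≈ 4.8.

4.8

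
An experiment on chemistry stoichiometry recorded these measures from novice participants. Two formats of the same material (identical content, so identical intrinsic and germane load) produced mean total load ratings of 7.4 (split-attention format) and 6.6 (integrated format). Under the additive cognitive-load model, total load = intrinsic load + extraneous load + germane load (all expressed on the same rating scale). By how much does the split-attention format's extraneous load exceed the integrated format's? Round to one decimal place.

Intrinsic and germane load are equal across formats, so the difference in total load equals the difference in extraneous load.
Extraneous-load difference = 7.4 − 6.6 = 0.8.

0.8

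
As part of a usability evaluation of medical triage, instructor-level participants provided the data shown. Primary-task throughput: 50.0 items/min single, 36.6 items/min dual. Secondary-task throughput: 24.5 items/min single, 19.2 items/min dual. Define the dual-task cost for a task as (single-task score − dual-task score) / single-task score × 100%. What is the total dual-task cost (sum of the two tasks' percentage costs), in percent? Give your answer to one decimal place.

48.4

Primary cost = (50.0 − 36.6) / 50.0 × 100% = 26.8000%.
Secondary cost = (24.5 − 19.2) / 24.5 × 100% = 21.6327%.
Total = 26.8000% + 21.6327% = 48.4327% ≈ 48.4%.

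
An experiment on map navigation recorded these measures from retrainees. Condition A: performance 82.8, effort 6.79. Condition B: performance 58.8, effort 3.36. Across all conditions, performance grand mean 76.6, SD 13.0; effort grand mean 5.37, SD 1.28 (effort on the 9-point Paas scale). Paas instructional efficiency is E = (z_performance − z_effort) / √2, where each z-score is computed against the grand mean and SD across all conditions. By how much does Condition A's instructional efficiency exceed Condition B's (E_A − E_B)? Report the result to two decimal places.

Condition A: z_P = (82.8 − 76.6)/13.0 = 0.4769; z_E = (6.79 − 5.37)/1.28 = 1.1094; E_A = (0.4769 − 1.1094)/√2 = -0.4472.
Condition B: z_P = (58.8 − 76.6)/13.0 = -1.3692; z_E = (3.36 − 5.37)/1.28 = -1.5703; E_B = (-1.3692 − (-1.5703))/√2 = 0.1422.
E_A − E_B = -0.4472 − 0.1422 = -0.5894 ≈ -0.59.

-0.59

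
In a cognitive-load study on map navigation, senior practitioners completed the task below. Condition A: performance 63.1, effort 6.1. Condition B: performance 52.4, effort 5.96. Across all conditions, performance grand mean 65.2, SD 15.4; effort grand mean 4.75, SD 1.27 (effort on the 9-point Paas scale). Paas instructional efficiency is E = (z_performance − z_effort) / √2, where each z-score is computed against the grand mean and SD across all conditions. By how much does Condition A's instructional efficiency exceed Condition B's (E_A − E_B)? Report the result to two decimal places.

Condition A: z_P = (63.1 − 65.2)/15.4 = -0.1364; z_E = (6.1 − 4.75)/1.27 = 1.0630; E_A = (-0.1364 − 1.0630)/√2 = -0.8481.
Condition B: z_P = (52.4 − 65.2)/15.4 = -0.8312; z_E = (5.96 − 4.75)/1.27 = 0.9528; E_B = (-0.8312 − 0.9528)/√2 = -1.2615.
E_A − E_B = -0.8481 − (-1.2615) = 0.4134 ≈ 0.41.

0.41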